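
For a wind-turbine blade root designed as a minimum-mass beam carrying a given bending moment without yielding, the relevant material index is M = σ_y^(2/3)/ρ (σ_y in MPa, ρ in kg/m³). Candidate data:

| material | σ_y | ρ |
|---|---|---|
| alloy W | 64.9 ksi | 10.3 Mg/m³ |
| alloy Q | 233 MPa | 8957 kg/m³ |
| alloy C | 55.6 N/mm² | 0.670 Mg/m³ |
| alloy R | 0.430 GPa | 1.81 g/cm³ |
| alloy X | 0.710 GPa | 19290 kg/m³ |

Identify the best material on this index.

Convert each candidate to consistent units, then evaluate M:
  alloy W: σ_y = 447.5 MPa, ρ = 10300 kg/m³
  alloy Q: σ_y = 233.0 MPa, ρ = 8957 kg/m³
  alloy C: σ_y = 55.60 MPa, ρ = 670.0 kg/m³
  alloy R: σ_y = 430.0 MPa, ρ = 1810 kg/m³
  alloy X: σ_y = 710.0 MPa, ρ = 19290 kg/m³
  alloy R: M = 31.5×10⁻³
  alloy C: M = 21.7×10⁻³
  alloy W: M = 5.68×10⁻³
  alloy Q: M = 4.23×10⁻³
  alloy X: M = 4.13×10⁻³
Alloy R ranks first.

alloy R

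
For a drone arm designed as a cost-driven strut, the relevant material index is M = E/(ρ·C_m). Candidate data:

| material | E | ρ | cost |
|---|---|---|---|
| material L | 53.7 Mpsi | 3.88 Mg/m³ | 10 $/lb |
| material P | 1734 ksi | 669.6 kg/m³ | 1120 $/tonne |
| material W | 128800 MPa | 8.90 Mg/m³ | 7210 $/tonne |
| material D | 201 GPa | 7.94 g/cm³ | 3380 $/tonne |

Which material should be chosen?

material P

Convert each candidate to consistent units, then evaluate M:
  material L: E = 370.2 GPa, ρ = 3880 kg/m³, cost = 22.05 $/kg
  material P: E = 11.96 GPa, ρ = 669.6 kg/m³, cost = 1.120 $/kg
  material W: E = 128.8 GPa, ρ = 8900 kg/m³, cost = 7.210 $/kg
  material D: E = 201.0 GPa, ρ = 7940 kg/m³, cost = 3.380 $/kg
  material P: M = 15.9 MN·m per $
  material D: M = 7.49 MN·m per $
  material L: M = 4.33 MN·m per $
  material W: M = 2.01 MN·m per $
Material P ranks first.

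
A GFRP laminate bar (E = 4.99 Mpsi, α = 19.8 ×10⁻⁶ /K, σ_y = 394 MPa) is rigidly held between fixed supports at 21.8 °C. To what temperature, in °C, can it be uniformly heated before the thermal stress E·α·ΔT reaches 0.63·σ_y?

386 °C

E = 4.99 Mpsi = 34.40 GPa.
E·α·ΔT = 248.2 MPa ⇒ ΔT = 248.2 / (34.40×10³ × 19.8×10⁻⁶) = 364.4 K.
T = 21.8 + 364.4 = 386.2 °C.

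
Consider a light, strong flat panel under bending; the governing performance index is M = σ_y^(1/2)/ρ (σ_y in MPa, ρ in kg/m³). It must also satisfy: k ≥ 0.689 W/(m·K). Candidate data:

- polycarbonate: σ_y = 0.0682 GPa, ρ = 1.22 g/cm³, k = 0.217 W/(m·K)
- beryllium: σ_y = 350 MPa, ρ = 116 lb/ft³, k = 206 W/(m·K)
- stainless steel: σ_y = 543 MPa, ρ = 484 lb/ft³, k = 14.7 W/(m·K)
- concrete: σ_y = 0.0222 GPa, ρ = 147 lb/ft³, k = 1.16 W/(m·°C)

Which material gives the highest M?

beryllium

Screen on constraints: k ≥ 0.689 W/(m·K). Survivors: beryllium, stainless steel, concrete.
After converting to SI:
  beryllium: σ_y = 350.0 MPa, ρ = 1858 kg/m³
  stainless steel: σ_y = 543.0 MPa, ρ = 7753 kg/m³
  concrete: σ_y = 22.20 MPa, ρ = 2355 kg/m³
  beryllium: M = 10.1×10⁻³
  stainless steel: M = 3.01×10⁻³
  concrete: M = 2.00×10⁻³
Beryllium ranks first.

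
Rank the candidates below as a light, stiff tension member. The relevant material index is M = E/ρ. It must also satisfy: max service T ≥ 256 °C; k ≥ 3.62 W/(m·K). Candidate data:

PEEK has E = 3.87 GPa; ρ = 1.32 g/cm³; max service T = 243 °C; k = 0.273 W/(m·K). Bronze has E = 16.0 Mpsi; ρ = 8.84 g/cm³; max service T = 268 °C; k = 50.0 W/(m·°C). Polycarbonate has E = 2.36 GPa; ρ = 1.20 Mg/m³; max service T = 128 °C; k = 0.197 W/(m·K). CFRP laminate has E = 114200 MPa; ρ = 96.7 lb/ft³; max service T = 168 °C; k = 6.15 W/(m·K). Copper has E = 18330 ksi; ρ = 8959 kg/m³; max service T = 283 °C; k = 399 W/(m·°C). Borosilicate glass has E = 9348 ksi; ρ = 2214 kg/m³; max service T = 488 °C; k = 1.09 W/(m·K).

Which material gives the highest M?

Screen on constraints: max service T ≥ 256 °C; k ≥ 3.62 W/(m·K). Survivors: bronze, copper.
Convert each candidate to consistent units, then evaluate M:
  bronze: E = 110.3 GPa, ρ = 8840 kg/m³
  copper: E = 126.4 GPa, ρ = 8959 kg/m³
  copper: M = 14.1 MN·m/kg
  bronze: M = 12.5 MN·m/kg
The maximum is for copper.

copper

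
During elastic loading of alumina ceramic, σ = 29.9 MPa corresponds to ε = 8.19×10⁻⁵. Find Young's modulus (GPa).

365 GPa

E = σ/ε = 29.9 MPa / 8.19×10⁻⁵ = 365100 MPa = 365 GPa.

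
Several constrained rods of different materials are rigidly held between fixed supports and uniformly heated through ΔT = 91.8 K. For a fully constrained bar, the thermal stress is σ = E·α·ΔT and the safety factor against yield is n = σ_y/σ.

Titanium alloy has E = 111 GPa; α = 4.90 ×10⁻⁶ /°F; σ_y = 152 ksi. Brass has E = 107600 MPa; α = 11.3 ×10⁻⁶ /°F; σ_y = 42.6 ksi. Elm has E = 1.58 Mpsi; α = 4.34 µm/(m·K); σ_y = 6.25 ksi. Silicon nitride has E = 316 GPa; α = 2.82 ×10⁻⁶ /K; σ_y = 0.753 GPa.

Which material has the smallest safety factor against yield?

With everything in SI (GPa, ×10⁻⁶/K, MPa):
  titanium alloy: E = 111.0, α = 8.82, σ_y = 1048 → σ = 89.9 MPa, n = 11.7
  brass: E = 107.6, α = 20.3, σ_y = 293.7 → σ = 201 MPa, n = 1.46
  elm: E = 10.89, α = 4.34, σ_y = 43.09 → σ = 4.34 MPa, n = 9.93
  silicon nitride: E = 316.0, α = 2.82, σ_y = 753.0 → σ = 81.8 MPa, n = 9.20
Smallest n: brass with n = 1.46.

brass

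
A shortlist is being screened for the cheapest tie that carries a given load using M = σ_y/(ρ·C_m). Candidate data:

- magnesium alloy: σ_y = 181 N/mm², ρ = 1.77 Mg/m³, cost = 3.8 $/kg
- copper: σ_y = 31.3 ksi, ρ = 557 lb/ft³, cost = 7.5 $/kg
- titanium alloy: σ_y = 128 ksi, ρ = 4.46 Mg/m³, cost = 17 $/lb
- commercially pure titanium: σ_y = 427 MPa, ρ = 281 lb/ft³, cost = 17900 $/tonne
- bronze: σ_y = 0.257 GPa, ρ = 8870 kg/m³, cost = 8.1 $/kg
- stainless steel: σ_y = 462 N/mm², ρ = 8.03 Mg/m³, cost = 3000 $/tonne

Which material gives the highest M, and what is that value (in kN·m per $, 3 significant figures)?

In SI units:
  magnesium alloy: σ_y = 181.0 MPa, ρ = 1770 kg/m³, cost = 3.800 $/kg
  copper: σ_y = 215.8 MPa, ρ = 8922 kg/m³, cost = 7.500 $/kg
  titanium alloy: σ_y = 882.5 MPa, ρ = 4460 kg/m³, cost = 37.48 $/kg
  commercially pure titanium: σ_y = 427.0 MPa, ρ = 4501 kg/m³, cost = 17.90 $/kg
  bronze: σ_y = 257.0 MPa, ρ = 8870 kg/m³, cost = 8.100 $/kg
  stainless steel: σ_y = 462.0 MPa, ρ = 8030 kg/m³, cost = 3.000 $/kg
  magnesium alloy: M = 26.9 kN·m per $
  stainless steel: M = 19.2 kN·m per $
  commercially pure titanium: M = 5.30 kN·m per $
  titanium alloy: M = 5.28 kN·m per $
  bronze: M = 3.58 kN·m per $
  copper: M = 3.22 kN·m per $
The maximum is for magnesium alloy.

magnesium alloy, M = 26.9 kN·m per $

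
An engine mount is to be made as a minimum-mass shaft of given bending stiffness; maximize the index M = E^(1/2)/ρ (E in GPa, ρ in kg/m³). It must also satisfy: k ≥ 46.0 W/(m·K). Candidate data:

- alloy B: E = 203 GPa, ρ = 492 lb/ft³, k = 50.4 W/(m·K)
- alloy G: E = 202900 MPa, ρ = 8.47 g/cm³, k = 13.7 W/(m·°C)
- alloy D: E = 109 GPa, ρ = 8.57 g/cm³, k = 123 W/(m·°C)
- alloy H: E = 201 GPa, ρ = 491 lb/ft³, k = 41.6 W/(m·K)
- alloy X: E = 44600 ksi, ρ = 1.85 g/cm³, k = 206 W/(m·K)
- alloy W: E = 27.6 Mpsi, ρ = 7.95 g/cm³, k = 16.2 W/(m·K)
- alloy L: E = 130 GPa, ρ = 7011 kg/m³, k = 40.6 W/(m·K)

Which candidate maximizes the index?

alloy X

Screen on constraints: k ≥ 46.0 W/(m·K). Survivors: alloy B, alloy D, alloy X.
After converting to SI:
  alloy B: E = 203.0 GPa, ρ = 7881 kg/m³
  alloy D: E = 109.0 GPa, ρ = 8570 kg/m³
  alloy X: E = 307.5 GPa, ρ = 1850 kg/m³
  alloy X: M = 9.48×10⁻³
  alloy B: M = 1.81×10⁻³
  alloy D: M = 1.22×10⁻³
Alloy X has the largest M.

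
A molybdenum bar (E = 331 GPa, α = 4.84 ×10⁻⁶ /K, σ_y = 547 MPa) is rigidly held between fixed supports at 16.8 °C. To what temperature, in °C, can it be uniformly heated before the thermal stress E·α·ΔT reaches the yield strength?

E·α·ΔT = 547.0 MPa ⇒ ΔT = 547.0 / (331.0×10³ × 4.84×10⁻⁶) = 341.4 K.
T = 16.8 + 341.4 = 358.2 °C.

358 °C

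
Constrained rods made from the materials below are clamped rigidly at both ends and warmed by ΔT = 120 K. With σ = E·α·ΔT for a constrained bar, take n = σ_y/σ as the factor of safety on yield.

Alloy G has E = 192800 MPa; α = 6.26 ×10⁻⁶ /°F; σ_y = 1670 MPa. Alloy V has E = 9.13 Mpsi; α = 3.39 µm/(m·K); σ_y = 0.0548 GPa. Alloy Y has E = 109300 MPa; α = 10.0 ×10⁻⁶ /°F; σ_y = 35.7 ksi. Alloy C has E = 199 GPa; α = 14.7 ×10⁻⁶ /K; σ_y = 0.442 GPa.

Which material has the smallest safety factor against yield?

alloy Y

With everything in SI (GPa, ×10⁻⁶/K, MPa):
  alloy G: E = 192.8, α = 11.3, σ_y = 1670 → σ = 261 MPa, n = 6.41
  alloy V: E = 62.95, α = 3.39, σ_y = 54.80 → σ = 25.6 MPa, n = 2.14
  alloy Y: E = 109.3, α = 18.0, σ_y = 246.1 → σ = 236 MPa, n = 1.04
  alloy C: E = 199.0, α = 14.7, σ_y = 442.0 → σ = 351 MPa, n = 1.26
Alloy Y has the lowest safety factor, n = 1.04.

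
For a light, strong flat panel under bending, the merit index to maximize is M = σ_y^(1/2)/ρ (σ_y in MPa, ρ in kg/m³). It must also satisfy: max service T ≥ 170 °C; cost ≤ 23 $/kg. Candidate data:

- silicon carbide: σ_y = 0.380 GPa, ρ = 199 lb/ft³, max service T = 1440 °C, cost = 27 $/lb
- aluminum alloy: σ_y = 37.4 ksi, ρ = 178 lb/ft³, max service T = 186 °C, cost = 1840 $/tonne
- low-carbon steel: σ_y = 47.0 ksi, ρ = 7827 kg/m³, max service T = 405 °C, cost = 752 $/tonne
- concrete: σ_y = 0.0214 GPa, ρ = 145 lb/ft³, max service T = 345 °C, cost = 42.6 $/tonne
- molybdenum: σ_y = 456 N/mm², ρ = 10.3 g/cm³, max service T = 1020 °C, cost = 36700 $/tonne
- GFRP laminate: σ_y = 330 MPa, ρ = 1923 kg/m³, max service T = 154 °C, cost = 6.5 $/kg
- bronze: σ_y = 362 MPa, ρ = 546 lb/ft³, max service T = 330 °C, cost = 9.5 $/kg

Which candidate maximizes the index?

Screen on constraints: max service T ≥ 170 °C; cost ≤ 23 $/kg. Survivors: aluminum alloy, low-carbon steel, concrete, bronze.
Normalizing units and computing the index:
  aluminum alloy: σ_y = 257.9 MPa, ρ = 2851 kg/m³
  low-carbon steel: σ_y = 324.1 MPa, ρ = 7827 kg/m³
  concrete: σ_y = 21.40 MPa, ρ = 2323 kg/m³
  bronze: σ_y = 362.0 MPa, ρ = 8746 kg/m³
  aluminum alloy: M = 5.63×10⁻³
  low-carbon steel: M = 2.30×10⁻³
  bronze: M = 2.18×10⁻³
  concrete: M = 1.99×10⁻³
The maximum is for aluminum alloy.

aluminum alloy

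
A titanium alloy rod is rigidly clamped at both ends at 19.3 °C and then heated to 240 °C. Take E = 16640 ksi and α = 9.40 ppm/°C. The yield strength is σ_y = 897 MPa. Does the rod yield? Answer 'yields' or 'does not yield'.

does not yield

E = 16640 ksi = 114.7 GPa.
ΔT = 220.7 K. Constrained thermal stress σ = E·α·ΔT = 114.7×10³ MPa × 9.40×10⁻⁶ × 220.7 = 238 MPa (compressive).
Compare to σ_y = 897 MPa: σ < σ_y, so it does not yield.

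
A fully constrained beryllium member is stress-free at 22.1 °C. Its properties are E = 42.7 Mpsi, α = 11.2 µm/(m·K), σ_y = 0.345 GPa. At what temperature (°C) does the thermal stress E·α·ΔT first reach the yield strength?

127 °C

E = 42.7 Mpsi = 294.4 GPa.
σ_y = 0.345 GPa = 345.0 MPa.
E·α·ΔT = 345.0 MPa ⇒ ΔT = 345.0 / (294.4×10³ × 11.2×10⁻⁶) = 104.6 K.
T = 22.1 + 104.6 = 126.7 °C.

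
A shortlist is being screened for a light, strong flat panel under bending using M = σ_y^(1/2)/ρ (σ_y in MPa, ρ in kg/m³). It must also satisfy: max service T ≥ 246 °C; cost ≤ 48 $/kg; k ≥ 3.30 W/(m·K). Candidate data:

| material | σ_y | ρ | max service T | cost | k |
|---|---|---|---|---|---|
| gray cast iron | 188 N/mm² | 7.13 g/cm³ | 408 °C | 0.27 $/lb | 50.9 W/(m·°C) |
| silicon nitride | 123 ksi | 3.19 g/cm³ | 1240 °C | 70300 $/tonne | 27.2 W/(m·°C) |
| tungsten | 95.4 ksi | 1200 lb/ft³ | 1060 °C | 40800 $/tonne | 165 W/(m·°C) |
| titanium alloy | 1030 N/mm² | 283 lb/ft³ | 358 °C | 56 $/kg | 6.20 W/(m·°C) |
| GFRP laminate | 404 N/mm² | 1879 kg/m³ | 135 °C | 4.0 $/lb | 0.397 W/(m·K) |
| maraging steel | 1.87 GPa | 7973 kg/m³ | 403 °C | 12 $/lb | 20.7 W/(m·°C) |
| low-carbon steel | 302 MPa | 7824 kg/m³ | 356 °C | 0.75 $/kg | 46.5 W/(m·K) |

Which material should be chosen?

maraging steel

Screen on constraints: max service T ≥ 246 °C; cost ≤ 48 $/kg; k ≥ 3.30 W/(m·K). Survivors: gray cast iron, tungsten, maraging steel, low-carbon steel.
In SI units:
  gray cast iron: σ_y = 188.0 MPa, ρ = 7130 kg/m³
  tungsten: σ_y = 657.8 MPa, ρ = 19220 kg/m³
  maraging steel: σ_y = 1870 MPa, ρ = 7973 kg/m³
  low-carbon steel: σ_y = 302.0 MPa, ρ = 7824 kg/m³
  maraging steel: M = 5.42×10⁻³
  low-carbon steel: M = 2.22×10⁻³
  gray cast iron: M = 1.92×10⁻³
  tungsten: M = 1.33×10⁻³
Maraging steel has the largest M.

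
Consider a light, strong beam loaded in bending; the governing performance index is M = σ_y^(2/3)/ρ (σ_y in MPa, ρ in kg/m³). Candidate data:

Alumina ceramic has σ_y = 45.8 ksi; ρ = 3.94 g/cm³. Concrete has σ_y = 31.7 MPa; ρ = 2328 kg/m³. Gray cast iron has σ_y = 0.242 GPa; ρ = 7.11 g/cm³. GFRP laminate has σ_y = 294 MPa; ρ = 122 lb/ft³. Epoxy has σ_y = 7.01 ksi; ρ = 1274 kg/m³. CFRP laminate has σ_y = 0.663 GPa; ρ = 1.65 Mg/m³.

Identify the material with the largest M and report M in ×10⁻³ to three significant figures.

Convert each candidate to consistent units, then evaluate M:
  alumina ceramic: σ_y = 315.8 MPa, ρ = 3940 kg/m³
  concrete: σ_y = 31.70 MPa, ρ = 2328 kg/m³
  gray cast iron: σ_y = 242.0 MPa, ρ = 7110 kg/m³
  GFRP laminate: σ_y = 294.0 MPa, ρ = 1954 kg/m³
  epoxy: σ_y = 48.33 MPa, ρ = 1274 kg/m³
  CFRP laminate: σ_y = 663.0 MPa, ρ = 1650 kg/m³
  CFRP laminate: M = 46.1×10⁻³
  GFRP laminate: M = 22.6×10⁻³
  alumina ceramic: M = 11.8×10⁻³
  epoxy: M = 10.4×10⁻³
  gray cast iron: M = 5.46×10⁻³
  concrete: M = 4.30×10⁻³
CFRP laminate has the largest M.

CFRP laminate, M = 46.1×10⁻³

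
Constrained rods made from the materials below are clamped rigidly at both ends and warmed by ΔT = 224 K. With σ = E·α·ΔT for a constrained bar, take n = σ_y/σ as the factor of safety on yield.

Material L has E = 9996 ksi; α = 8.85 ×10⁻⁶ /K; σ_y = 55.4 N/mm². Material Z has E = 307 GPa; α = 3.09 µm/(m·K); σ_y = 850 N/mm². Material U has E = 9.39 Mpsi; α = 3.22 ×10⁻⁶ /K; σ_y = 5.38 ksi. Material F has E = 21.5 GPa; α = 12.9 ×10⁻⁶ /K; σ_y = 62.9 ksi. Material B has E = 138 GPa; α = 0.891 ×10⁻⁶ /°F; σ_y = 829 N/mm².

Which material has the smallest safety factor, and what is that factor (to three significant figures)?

material L, n = 0.405

Converting E to GPa, α to ×10⁻⁶/K, σ_y to MPa, then σ and n for each:
  material L: E = 68.92, α = 8.85, σ_y = 55.40 → σ = 137 MPa, n = 0.405
  material Z: E = 307.0, α = 3.09, σ_y = 850.0 → σ = 212 MPa, n = 4.00
  material U: E = 64.74, α = 3.22, σ_y = 37.09 → σ = 46.7 MPa, n = 0.794
  material F: E = 21.50, α = 12.9, σ_y = 433.7 → σ = 62.1 MPa, n = 6.98
  material B: E = 138.0, α = 1.60, σ_y = 829.0 → σ = 49.6 MPa, n = 16.7
Smallest n: material L with n = 0.405.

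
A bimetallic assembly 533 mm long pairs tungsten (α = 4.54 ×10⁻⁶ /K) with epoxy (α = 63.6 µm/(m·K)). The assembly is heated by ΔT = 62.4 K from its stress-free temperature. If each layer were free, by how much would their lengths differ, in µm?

Δα = |4.54 − 63.6|×10⁻⁶/K = 59.1×10⁻⁶/K.
ΔL_mismatch = Δα·L·ΔT = 59.1×10⁻⁶ × 533.0 mm × 62.4 K = 1960 µm.

1960 µm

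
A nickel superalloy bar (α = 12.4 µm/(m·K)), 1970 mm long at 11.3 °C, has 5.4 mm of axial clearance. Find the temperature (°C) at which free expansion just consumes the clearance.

α·L₀·ΔT = 5.4 mm ⇒ ΔT = 5.4 / (12.4×10⁻⁶ × 1970.0) = 221.1 K.
T = 11.3 + 221.1 = 232.4 °C.

232 °C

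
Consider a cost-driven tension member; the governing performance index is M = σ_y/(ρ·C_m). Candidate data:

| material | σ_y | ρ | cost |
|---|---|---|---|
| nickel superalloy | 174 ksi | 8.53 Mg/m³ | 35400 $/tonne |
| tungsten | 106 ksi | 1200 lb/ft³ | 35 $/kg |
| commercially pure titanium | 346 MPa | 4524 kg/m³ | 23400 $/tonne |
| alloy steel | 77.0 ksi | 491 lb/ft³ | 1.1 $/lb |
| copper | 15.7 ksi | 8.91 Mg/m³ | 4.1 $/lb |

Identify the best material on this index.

alloy steel

Putting every candidate on a common basis:
  nickel superalloy: σ_y = 1200 MPa, ρ = 8530 kg/m³, cost = 35.40 $/kg
  tungsten: σ_y = 730.8 MPa, ρ = 19220 kg/m³, cost = 35.00 $/kg
  commercially pure titanium: σ_y = 346.0 MPa, ρ = 4524 kg/m³, cost = 23.40 $/kg
  alloy steel: σ_y = 530.9 MPa, ρ = 7865 kg/m³, cost = 2.425 $/kg
  copper: σ_y = 108.2 MPa, ρ = 8910 kg/m³, cost = 9.039 $/kg
  alloy steel: M = 27.8 kN·m per $
  nickel superalloy: M = 3.97 kN·m per $
  commercially pure titanium: M = 3.27 kN·m per $
  copper: M = 1.34 kN·m per $
  tungsten: M = 1.09 kN·m per $
Highest index: alloy steel.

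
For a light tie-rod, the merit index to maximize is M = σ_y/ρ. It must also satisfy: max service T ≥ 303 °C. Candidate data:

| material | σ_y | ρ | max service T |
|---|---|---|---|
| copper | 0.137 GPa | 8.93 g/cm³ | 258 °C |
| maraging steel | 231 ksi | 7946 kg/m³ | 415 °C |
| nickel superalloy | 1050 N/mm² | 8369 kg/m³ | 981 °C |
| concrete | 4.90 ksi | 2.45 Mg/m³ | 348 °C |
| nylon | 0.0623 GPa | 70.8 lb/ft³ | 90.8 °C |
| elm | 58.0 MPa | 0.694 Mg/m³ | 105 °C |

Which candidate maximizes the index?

Screen on constraints: max service T ≥ 303 °C. Survivors: maraging steel, nickel superalloy, concrete.
Normalizing units and computing the index:
  maraging steel: σ_y = 1593 MPa, ρ = 7946 kg/m³
  nickel superalloy: σ_y = 1050 MPa, ρ = 8369 kg/m³
  concrete: σ_y = 33.78 MPa, ρ = 2450 kg/m³
  maraging steel: M = 200 kN·m/kg
  nickel superalloy: M = 125 kN·m/kg
  concrete: M = 13.8 kN·m/kg
Highest index: maraging steel.

maraging steel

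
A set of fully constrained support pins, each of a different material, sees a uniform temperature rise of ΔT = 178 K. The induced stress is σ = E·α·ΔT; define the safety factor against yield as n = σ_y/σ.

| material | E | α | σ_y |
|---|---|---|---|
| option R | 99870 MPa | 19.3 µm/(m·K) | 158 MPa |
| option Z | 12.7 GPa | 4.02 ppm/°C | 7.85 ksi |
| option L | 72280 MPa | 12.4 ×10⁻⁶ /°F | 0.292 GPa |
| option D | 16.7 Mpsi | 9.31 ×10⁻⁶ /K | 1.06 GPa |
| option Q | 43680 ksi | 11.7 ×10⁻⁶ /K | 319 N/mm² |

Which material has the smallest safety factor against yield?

option R

In consistent units (E in GPa, α in ×10⁻⁶/K, σ_y in MPa):
  option R: E = 99.87, α = 19.3, σ_y = 158.0 → σ = 343 MPa, n = 0.461
  option Z: E = 12.70, α = 4.02, σ_y = 54.12 → σ = 9.09 MPa, n = 5.96
  option L: E = 72.28, α = 22.3, σ_y = 292.0 → σ = 287 MPa, n = 1.02
  option D: E = 115.1, α = 9.31, σ_y = 1060 → σ = 191 MPa, n = 5.56
  option Q: E = 301.2, α = 11.7, σ_y = 319.0 → σ = 627 MPa, n = 0.509
The minimum is option R at n = 0.461.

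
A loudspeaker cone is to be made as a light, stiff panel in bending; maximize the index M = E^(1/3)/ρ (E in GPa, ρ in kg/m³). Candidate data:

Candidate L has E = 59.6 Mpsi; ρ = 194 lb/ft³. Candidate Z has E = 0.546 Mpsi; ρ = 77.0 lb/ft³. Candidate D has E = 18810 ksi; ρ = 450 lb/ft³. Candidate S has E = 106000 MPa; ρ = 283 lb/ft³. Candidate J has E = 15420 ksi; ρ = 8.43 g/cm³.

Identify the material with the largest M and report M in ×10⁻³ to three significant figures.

candidate L, M = 2.39×10⁻³

After converting to SI:
  candidate L: E = 410.9 GPa, ρ = 3108 kg/m³
  candidate Z: E = 3.765 GPa, ρ = 1233 kg/m³
  candidate D: E = 129.7 GPa, ρ = 7208 kg/m³
  candidate S: E = 106.0 GPa, ρ = 4533 kg/m³
  candidate J: E = 106.3 GPa, ρ = 8430 kg/m³
  candidate L: M = 2.39×10⁻³
  candidate Z: M = 1.26×10⁻³
  candidate S: M = 1.04×10⁻³
  candidate D: M = 0.702×10⁻³
  candidate J: M = 0.562×10⁻³
Highest index: candidate L.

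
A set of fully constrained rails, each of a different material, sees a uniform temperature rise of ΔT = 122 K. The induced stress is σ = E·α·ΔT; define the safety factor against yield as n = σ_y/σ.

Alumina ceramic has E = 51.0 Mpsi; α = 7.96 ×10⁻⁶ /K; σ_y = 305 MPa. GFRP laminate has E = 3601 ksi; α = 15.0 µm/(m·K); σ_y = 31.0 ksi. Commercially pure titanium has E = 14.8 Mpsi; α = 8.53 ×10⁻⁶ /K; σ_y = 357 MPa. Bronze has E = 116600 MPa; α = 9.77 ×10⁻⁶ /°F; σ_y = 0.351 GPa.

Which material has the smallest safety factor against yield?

alumina ceramic

Per material, after unit conversion:
  alumina ceramic: E = 351.6, α = 7.96, σ_y = 305.0 → σ = 341 MPa, n = 0.893
  GFRP laminate: E = 24.83, α = 15.0, σ_y = 213.7 → σ = 45.4 MPa, n = 4.70
  commercially pure titanium: E = 102.0, α = 8.53, σ_y = 357.0 → σ = 106 MPa, n = 3.36
  bronze: E = 116.6, α = 17.6, σ_y = 351.0 → σ = 250 MPa, n = 1.40
Smallest n: alumina ceramic with n = 0.893.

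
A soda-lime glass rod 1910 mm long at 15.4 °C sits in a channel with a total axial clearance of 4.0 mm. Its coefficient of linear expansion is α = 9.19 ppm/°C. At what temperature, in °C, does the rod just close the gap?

243 °C

α·L₀·ΔT = 4.0 mm ⇒ ΔT = 4.0 / (9.19×10⁻⁶ × 1910.0) = 227.9 K.
T = 15.4 + 227.9 = 243.3 °C.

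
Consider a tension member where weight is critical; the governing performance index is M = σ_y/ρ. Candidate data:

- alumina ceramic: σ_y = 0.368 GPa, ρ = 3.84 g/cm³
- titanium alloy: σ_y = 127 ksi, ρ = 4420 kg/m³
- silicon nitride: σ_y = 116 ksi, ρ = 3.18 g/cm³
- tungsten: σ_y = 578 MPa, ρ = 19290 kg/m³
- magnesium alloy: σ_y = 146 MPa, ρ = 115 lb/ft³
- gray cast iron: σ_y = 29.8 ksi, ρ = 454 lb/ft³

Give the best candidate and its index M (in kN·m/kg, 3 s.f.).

Normalizing units and computing the index:
  alumina ceramic: σ_y = 368.0 MPa, ρ = 3840 kg/m³
  titanium alloy: σ_y = 875.6 MPa, ρ = 4420 kg/m³
  silicon nitride: σ_y = 799.8 MPa, ρ = 3180 kg/m³
  tungsten: σ_y = 578.0 MPa, ρ = 19290 kg/m³
  magnesium alloy: σ_y = 146.0 MPa, ρ = 1842 kg/m³
  gray cast iron: σ_y = 205.5 MPa, ρ = 7272 kg/m³
  silicon nitride: M = 252 kN·m/kg
  titanium alloy: M = 198 kN·m/kg
  alumina ceramic: M = 95.8 kN·m/kg
  magnesium alloy: M = 79.3 kN·m/kg
  tungsten: M = 30.0 kN·m/kg
  gray cast iron: M = 28.3 kN·m/kg
Highest index: silicon nitride.

silicon nitride, M = 252 kN·m/kg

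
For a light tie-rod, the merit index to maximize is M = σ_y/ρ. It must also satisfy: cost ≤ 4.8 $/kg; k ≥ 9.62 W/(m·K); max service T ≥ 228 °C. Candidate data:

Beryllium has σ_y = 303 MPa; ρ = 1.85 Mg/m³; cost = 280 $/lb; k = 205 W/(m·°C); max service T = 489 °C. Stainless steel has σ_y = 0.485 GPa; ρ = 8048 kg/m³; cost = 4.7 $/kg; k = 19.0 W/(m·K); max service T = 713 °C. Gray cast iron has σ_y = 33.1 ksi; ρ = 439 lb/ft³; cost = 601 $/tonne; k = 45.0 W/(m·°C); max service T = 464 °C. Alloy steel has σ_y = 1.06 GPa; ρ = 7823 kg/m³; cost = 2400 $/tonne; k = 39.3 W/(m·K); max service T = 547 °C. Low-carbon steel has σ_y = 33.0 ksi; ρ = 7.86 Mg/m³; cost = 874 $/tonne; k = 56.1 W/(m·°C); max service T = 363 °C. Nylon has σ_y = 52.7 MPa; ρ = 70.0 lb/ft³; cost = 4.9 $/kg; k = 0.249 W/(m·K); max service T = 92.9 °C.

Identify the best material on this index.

alloy steel

Screen on constraints: cost ≤ 4.8 $/kg; k ≥ 9.62 W/(m·K); max service T ≥ 228 °C. Survivors: stainless steel, gray cast iron, alloy steel, low-carbon steel.
Convert each candidate to consistent units, then evaluate M:
  stainless steel: σ_y = 485.0 MPa, ρ = 8048 kg/m³
  gray cast iron: σ_y = 228.2 MPa, ρ = 7032 kg/m³
  alloy steel: σ_y = 1060 MPa, ρ = 7823 kg/m³
  low-carbon steel: σ_y = 227.5 MPa, ρ = 7860 kg/m³
  alloy steel: M = 135 kN·m/kg
  stainless steel: M = 60.3 kN·m/kg
  gray cast iron: M = 32.5 kN·m/kg
  low-carbon steel: M = 28.9 kN·m/kg
Highest index: alloy steel.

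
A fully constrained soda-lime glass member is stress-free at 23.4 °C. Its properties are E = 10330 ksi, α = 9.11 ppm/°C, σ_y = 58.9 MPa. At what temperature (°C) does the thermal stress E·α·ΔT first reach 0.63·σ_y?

80.6 °C

E = 10330 ksi = 71.22 GPa.
E·α·ΔT = 37.11 MPa ⇒ ΔT = 37.11 / (71.22×10³ × 9.11×10⁻⁶) = 57.19 K.
T = 23.4 + 57.19 = 80.59 °C.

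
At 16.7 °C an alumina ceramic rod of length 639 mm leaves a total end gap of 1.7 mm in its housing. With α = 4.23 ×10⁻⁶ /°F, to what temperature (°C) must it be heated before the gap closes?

α = 4.23×10⁻⁶/°F × 9/5 = 7.61×10⁻⁶/K.
α·L₀·ΔT = 1.7 mm ⇒ ΔT = 1.7 / (7.61×10⁻⁶ × 639.0) = 349.4 K.
T = 16.7 + 349.4 = 366.1 °C.

366 °C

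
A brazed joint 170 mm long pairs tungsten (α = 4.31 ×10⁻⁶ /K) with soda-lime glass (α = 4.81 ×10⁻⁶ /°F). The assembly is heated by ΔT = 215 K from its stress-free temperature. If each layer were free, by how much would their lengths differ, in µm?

159 µm

soda-lime glass: α = 4.81×10⁻⁶/°F × 9/5 = 8.66×10⁻⁶/K.
Δα = |4.31 − 8.66|×10⁻⁶/K = 4.35×10⁻⁶/K.
ΔL_mismatch = Δα·L·ΔT = 4.35×10⁻⁶ × 170.0 mm × 215.0 K = 159 µm.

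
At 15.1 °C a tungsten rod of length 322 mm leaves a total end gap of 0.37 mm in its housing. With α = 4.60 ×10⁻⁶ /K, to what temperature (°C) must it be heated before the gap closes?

α·L₀·ΔT = 0.37 mm ⇒ ΔT = 0.37 / (4.60×10⁻⁶ × 322.0) = 249.8 K.
T = 15.1 + 249.8 = 264.9 °C.

265 °C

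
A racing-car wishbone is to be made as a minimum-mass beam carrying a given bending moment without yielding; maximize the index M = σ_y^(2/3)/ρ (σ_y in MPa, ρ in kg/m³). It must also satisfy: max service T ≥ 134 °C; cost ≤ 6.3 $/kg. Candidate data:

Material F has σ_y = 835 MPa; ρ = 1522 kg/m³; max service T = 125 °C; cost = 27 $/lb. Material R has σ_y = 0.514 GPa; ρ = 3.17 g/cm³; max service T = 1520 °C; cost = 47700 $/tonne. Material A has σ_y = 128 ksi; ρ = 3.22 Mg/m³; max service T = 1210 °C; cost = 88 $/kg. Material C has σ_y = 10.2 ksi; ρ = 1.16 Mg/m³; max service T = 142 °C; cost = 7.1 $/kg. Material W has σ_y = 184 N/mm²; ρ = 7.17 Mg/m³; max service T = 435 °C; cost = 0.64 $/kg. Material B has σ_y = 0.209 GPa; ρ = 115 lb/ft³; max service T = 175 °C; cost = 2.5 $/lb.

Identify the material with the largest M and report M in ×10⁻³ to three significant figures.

Screen on constraints: max service T ≥ 134 °C; cost ≤ 6.3 $/kg. Survivors: material W, material B.
Normalizing units and computing the index:
  material W: σ_y = 184.0 MPa, ρ = 7170 kg/m³
  material B: σ_y = 209.0 MPa, ρ = 1842 kg/m³
  material B: M = 19.1×10⁻³
  material W: M = 4.51×10⁻³
Material B has the largest M.

material B, M = 19.1×10⁻³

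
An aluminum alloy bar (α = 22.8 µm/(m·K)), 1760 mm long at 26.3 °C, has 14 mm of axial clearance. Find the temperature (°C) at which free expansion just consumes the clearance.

375 °C

α·L₀·ΔT = 14.0 mm ⇒ ΔT = 14.0 / (22.8×10⁻⁶ × 1760.0) = 348.9 K.
T = 26.3 + 348.9 = 375.2 °C.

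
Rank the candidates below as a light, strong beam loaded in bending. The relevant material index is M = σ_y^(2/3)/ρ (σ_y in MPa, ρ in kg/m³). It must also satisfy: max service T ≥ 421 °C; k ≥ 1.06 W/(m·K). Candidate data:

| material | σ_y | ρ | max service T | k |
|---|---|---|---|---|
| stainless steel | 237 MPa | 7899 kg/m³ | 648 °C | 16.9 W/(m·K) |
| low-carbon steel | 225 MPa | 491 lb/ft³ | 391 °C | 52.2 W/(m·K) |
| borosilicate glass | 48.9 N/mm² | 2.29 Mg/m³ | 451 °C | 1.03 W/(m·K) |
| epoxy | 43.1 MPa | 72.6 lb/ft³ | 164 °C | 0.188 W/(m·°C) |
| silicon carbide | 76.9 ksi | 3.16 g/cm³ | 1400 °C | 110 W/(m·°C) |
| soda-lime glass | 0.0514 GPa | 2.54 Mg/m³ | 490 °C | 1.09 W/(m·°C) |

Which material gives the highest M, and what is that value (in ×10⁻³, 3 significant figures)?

Screen on constraints: max service T ≥ 421 °C; k ≥ 1.06 W/(m·K). Survivors: stainless steel, silicon carbide, soda-lime glass.
Normalizing units and computing the index:
  stainless steel: σ_y = 237.0 MPa, ρ = 7899 kg/m³
  silicon carbide: σ_y = 530.2 MPa, ρ = 3160 kg/m³
  soda-lime glass: σ_y = 51.40 MPa, ρ = 2540 kg/m³
  silicon carbide: M = 20.7×10⁻³
  soda-lime glass: M = 5.44×10⁻³
  stainless steel: M = 4.85×10⁻³
Highest index: silicon carbide.

silicon carbide, M = 20.7×10⁻³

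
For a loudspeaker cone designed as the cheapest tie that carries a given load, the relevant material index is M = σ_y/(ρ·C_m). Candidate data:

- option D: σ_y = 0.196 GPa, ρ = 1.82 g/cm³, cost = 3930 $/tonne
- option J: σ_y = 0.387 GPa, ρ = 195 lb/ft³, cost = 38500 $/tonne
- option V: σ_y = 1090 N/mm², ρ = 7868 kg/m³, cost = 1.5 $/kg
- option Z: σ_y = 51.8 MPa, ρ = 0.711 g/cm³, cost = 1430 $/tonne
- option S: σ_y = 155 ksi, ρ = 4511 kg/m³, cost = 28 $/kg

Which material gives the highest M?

Convert each candidate to consistent units, then evaluate M:
  option D: σ_y = 196.0 MPa, ρ = 1820 kg/m³, cost = 3.930 $/kg
  option J: σ_y = 387.0 MPa, ρ = 3124 kg/m³, cost = 38.50 $/kg
  option V: σ_y = 1090 MPa, ρ = 7868 kg/m³, cost = 1.500 $/kg
  option Z: σ_y = 51.80 MPa, ρ = 711.0 kg/m³, cost = 1.430 $/kg
  option S: σ_y = 1069 MPa, ρ = 4511 kg/m³, cost = 28.00 $/kg
  option V: M = 92.4 kN·m per $
  option Z: M = 50.9 kN·m per $
  option D: M = 27.4 kN·m per $
  option S: M = 8.46 kN·m per $
  option J: M = 3.22 kN·m per $
Highest index: option V.

option V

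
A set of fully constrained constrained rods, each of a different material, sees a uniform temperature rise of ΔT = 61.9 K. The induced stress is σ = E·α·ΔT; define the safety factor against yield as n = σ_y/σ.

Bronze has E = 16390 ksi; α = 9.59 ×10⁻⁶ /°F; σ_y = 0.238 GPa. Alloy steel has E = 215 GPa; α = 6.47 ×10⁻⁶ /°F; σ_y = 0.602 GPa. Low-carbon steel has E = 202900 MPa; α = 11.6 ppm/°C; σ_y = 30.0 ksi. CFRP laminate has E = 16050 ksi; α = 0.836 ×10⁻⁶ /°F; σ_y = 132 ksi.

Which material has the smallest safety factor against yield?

Per material, after unit conversion:
  bronze: E = 113.0, α = 17.3, σ_y = 238.0 → σ = 121 MPa, n = 1.97
  alloy steel: E = 215.0, α = 11.6, σ_y = 602.0 → σ = 155 MPa, n = 3.88
  low-carbon steel: E = 202.9, α = 11.6, σ_y = 206.8 → σ = 146 MPa, n = 1.42
  CFRP laminate: E = 110.7, α = 1.50, σ_y = 910.1 → σ = 10.3 MPa, n = 88.3
The minimum is low-carbon steel at n = 1.42.

low-carbon steel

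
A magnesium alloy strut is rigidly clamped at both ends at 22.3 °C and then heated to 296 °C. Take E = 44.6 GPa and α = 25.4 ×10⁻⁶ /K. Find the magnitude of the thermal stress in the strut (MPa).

310 MPa

ΔT = 273.7 K. Constrained thermal stress σ = E·α·ΔT = 44.60×10³ MPa × 25.4×10⁻⁶ × 273.7 = 310 MPa (compressive).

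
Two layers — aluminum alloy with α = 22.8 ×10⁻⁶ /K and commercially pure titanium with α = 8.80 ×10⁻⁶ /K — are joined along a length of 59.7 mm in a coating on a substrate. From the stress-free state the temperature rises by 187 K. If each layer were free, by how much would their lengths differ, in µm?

156 µm

Δα = |22.8 − 8.80|×10⁻⁶/K = 14.0×10⁻⁶/K.
ΔL_mismatch = Δα·L·ΔT = 14.0×10⁻⁶ × 59.7 mm × 187.0 K = 156 µm.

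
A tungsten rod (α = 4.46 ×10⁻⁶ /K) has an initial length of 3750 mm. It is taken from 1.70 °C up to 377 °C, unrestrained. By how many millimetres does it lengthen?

6.28 mm

ΔT = 377 − 1.70 = 375.3 K.
ΔL = α·L₀·ΔT = 4.46×10⁻⁶ × 3750 mm × 375.3 K = 6.28 mm.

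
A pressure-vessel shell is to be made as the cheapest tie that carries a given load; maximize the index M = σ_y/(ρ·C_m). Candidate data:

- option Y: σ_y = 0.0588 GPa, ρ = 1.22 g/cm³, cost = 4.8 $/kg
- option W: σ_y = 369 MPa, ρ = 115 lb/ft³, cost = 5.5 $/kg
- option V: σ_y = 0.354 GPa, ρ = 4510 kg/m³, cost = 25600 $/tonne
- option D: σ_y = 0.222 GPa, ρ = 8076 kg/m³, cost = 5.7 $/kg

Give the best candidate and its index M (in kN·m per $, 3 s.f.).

Convert each candidate to consistent units, then evaluate M:
  option Y: σ_y = 58.80 MPa, ρ = 1220 kg/m³, cost = 4.800 $/kg
  option W: σ_y = 369.0 MPa, ρ = 1842 kg/m³, cost = 5.500 $/kg
  option V: σ_y = 354.0 MPa, ρ = 4510 kg/m³, cost = 25.60 $/kg
  option D: σ_y = 222.0 MPa, ρ = 8076 kg/m³, cost = 5.700 $/kg
  option W: M = 36.4 kN·m per $
  option Y: M = 10.0 kN·m per $
  option D: M = 4.82 kN·m per $
  option V: M = 3.07 kN·m per $
Option W has the largest M.

option W, M = 36.4 kN·m per $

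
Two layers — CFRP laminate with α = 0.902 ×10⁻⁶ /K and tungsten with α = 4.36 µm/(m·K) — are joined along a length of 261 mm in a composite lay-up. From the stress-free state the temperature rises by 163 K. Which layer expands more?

tungsten

α(CFRP laminate) = 0.902×10⁻⁶/K vs α(tungsten) = 4.36×10⁻⁶/K.
Higher α expands more for the same ΔT: tungsten.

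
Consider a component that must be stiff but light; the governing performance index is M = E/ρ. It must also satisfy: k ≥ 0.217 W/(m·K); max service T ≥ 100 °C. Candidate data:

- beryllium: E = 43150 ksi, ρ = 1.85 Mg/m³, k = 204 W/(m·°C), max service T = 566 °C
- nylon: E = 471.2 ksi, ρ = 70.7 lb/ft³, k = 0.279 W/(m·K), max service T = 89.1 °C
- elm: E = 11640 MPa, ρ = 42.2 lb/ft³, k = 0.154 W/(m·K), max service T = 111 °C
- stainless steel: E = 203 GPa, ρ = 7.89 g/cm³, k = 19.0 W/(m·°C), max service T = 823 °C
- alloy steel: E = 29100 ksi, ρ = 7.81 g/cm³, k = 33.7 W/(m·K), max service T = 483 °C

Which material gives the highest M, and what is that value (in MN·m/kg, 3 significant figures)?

Screen on constraints: k ≥ 0.217 W/(m·K); max service T ≥ 100 °C. Survivors: beryllium, stainless steel, alloy steel.
Normalizing units and computing the index:
  beryllium: E = 297.5 GPa, ρ = 1850 kg/m³
  stainless steel: E = 203.0 GPa, ρ = 7890 kg/m³
  alloy steel: E = 200.6 GPa, ρ = 7810 kg/m³
  beryllium: M = 161 MN·m/kg
  stainless steel: M = 25.7 MN·m/kg
  alloy steel: M = 25.7 MN·m/kg
Highest index: beryllium.

beryllium, M = 161 MN·m/kg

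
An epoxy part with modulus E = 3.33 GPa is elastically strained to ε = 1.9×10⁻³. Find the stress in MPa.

6.33 MPa

σ = E·ε = 3330 MPa × 1.9×10⁻³ = 6.33 MPa.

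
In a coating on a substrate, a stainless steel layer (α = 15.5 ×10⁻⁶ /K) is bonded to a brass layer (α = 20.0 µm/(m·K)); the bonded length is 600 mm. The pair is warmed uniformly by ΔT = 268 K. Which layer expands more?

α(stainless steel) = 15.5×10⁻⁶/K vs α(brass) = 20.0×10⁻⁶/K.
Higher α expands more for the same ΔT: brass.

brass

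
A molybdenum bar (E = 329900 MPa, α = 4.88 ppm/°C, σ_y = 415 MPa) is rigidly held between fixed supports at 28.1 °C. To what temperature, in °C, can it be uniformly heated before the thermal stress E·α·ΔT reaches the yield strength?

286 °C

E = 329900 MPa = 329.9 GPa.
E·α·ΔT = 415.0 MPa ⇒ ΔT = 415.0 / (329.9×10³ × 4.88×10⁻⁶) = 257.8 K.
T = 28.1 + 257.8 = 285.9 °C.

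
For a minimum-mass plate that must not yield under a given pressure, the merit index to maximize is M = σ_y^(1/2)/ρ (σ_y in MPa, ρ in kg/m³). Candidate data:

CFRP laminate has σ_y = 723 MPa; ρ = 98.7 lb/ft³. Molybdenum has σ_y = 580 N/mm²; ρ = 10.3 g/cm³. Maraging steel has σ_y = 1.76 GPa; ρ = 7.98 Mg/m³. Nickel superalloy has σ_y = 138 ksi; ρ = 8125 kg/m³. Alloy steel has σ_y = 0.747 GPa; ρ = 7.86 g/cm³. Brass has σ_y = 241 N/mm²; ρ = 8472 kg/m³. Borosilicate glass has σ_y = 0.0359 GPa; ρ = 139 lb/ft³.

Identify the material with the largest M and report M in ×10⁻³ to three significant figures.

CFRP laminate, M = 17.0×10⁻³

Convert each candidate to consistent units, then evaluate M:
  CFRP laminate: σ_y = 723.0 MPa, ρ = 1581 kg/m³
  molybdenum: σ_y = 580.0 MPa, ρ = 10300 kg/m³
  maraging steel: σ_y = 1760 MPa, ρ = 7980 kg/m³
  nickel superalloy: σ_y = 951.5 MPa, ρ = 8125 kg/m³
  alloy steel: σ_y = 747.0 MPa, ρ = 7860 kg/m³
  brass: σ_y = 241.0 MPa, ρ = 8472 kg/m³
  borosilicate glass: σ_y = 35.90 MPa, ρ = 2227 kg/m³
  CFRP laminate: M = 17.0×10⁻³
  maraging steel: M = 5.26×10⁻³
  nickel superalloy: M = 3.80×10⁻³
  alloy steel: M = 3.48×10⁻³
  borosilicate glass: M = 2.69×10⁻³
  molybdenum: M = 2.34×10⁻³
  brass: M = 1.83×10⁻³
CFRP laminate ranks first.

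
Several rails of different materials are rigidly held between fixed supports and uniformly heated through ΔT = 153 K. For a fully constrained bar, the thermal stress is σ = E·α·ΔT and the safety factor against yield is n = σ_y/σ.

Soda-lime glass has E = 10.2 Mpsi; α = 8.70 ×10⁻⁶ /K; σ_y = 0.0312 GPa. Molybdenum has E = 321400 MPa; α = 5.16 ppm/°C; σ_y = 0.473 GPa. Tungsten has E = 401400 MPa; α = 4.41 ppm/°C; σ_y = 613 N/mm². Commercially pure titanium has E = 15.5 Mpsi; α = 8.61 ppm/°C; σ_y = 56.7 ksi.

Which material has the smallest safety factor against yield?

soda-lime glass

In consistent units (E in GPa, α in ×10⁻⁶/K, σ_y in MPa):
  soda-lime glass: E = 70.33, α = 8.70, σ_y = 31.20 → σ = 93.6 MPa, n = 0.333
  molybdenum: E = 321.4, α = 5.16, σ_y = 473.0 → σ = 254 MPa, n = 1.86
  tungsten: E = 401.4, α = 4.41, σ_y = 613.0 → σ = 271 MPa, n = 2.26
  commercially pure titanium: E = 106.9, α = 8.61, σ_y = 390.9 → σ = 141 MPa, n = 2.78
Soda-lime glass has the lowest safety factor, n = 0.333.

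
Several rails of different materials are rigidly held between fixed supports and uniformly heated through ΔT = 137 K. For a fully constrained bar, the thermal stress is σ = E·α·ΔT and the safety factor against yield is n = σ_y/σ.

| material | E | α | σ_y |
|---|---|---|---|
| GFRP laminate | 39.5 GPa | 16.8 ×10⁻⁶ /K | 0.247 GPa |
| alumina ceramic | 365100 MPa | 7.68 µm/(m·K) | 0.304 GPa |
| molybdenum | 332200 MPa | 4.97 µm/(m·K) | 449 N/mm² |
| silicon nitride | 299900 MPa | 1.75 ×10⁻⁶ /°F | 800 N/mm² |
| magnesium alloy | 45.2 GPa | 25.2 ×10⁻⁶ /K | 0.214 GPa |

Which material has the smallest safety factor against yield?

In consistent units (E in GPa, α in ×10⁻⁶/K, σ_y in MPa):
  GFRP laminate: E = 39.50, α = 16.8, σ_y = 247.0 → σ = 90.9 MPa, n = 2.72
  alumina ceramic: E = 365.1, α = 7.68, σ_y = 304.0 → σ = 384 MPa, n = 0.791
  molybdenum: E = 332.2, α = 4.97, σ_y = 449.0 → σ = 226 MPa, n = 1.99
  silicon nitride: E = 299.9, α = 3.15, σ_y = 800.0 → σ = 129 MPa, n = 6.18
  magnesium alloy: E = 45.20, α = 25.2, σ_y = 214.0 → σ = 156 MPa, n = 1.37
Alumina ceramic has the lowest safety factor, n = 0.791.

alumina ceramic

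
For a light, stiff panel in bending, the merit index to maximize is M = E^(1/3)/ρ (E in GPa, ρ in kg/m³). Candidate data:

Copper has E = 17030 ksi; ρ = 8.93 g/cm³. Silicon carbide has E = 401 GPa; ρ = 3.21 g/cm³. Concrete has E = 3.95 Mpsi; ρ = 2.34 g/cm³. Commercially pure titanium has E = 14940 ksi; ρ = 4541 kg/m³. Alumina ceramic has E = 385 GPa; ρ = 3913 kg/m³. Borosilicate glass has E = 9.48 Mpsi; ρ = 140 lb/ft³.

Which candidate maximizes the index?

After converting to SI:
  copper: E = 117.4 GPa, ρ = 8930 kg/m³
  silicon carbide: E = 401.0 GPa, ρ = 3210 kg/m³
  concrete: E = 27.23 GPa, ρ = 2340 kg/m³
  commercially pure titanium: E = 103.0 GPa, ρ = 4541 kg/m³
  alumina ceramic: E = 385.0 GPa, ρ = 3913 kg/m³
  borosilicate glass: E = 65.36 GPa, ρ = 2243 kg/m³
  silicon carbide: M = 2.30×10⁻³
  alumina ceramic: M = 1.86×10⁻³
  borosilicate glass: M = 1.80×10⁻³
  concrete: M = 1.29×10⁻³
  commercially pure titanium: M = 1.03×10⁻³
  copper: M = 0.548×10⁻³
The maximum is for silicon carbide.

silicon carbide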